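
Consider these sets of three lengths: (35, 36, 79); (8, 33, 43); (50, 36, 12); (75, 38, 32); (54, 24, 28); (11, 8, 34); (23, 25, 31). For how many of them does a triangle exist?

1

(35,36,79): 35+36 ≤ 79 → not valid
(8,33,43): 8+33 ≤ 43 → not valid
(12,36,50): 12+36 ≤ 50 → not valid
(32,38,75): 32+38 ≤ 75 → not valid
(24,28,54): 24+28 ≤ 54 → not valid
(8,11,34): 8+11 ≤ 34 → not valid
(23,25,31): 23+25 > 31 → valid
1 of the 7 triples forms a triangle.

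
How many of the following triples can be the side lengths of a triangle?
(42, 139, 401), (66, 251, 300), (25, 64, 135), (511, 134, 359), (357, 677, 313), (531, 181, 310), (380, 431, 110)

2

(42,139,401): 42+139 ≤ 401 → not valid
(66,251,300): 66+251 > 300 → valid
(25,64,135): 25+64 ≤ 135 → not valid
(134,359,511): 134+359 ≤ 511 → not valid
(313,357,677): 313+357 ≤ 677 → not valid
(181,310,531): 181+310 ≤ 531 → not valid
(110,380,431): 110+380 > 431 → valid
2 of the 7 triples form a triangle.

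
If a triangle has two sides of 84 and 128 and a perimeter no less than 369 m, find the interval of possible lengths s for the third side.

157 ≤ s < 212

Triangle inequality alone gives 44 < s < 212.
The perimeter condition gives s ≥ 369 − 84 − 128 = 157.
Intersecting the two: 157 ≤ s < 212.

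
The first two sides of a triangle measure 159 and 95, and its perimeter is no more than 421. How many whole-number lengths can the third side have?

Triangle inequality: 64 < x < 254. Perimeter ≤ 421 gives x ≤ 421 − 159 − 95 = 167.
So 64 < x ≤ 167; integers 65 through 167: 103 values.

103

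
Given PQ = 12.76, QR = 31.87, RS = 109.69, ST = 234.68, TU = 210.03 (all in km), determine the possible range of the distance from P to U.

The maximum is all hops collinear in one direction: 12.76 + 31.87 + 109.69 + 234.68 + 210.03 = 599.03.
The longest hop is 234.68; the others sum to 364.35. Since 234.68 ≤ 364.35, the path can fold back on itself completely, so the minimum distance is 0.

0 ≤ PU ≤ 599.03 km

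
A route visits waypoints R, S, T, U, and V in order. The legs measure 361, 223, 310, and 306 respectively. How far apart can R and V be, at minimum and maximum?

The maximum is all hops collinear in one direction: 361 + 223 + 310 + 306 = 1200.
The longest hop is 361; the others sum to 839. Since 361 ≤ 839, the path can fold back on itself completely, so the minimum distance is 0.

0 ≤ RV ≤ 1200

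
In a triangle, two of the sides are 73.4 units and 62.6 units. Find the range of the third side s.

10.8 < s < 136.0 (units)

By the triangle inequality, s must be less than 73.4 + 62.6 = 136.0 and greater than |73.4 − 62.6| = 10.8.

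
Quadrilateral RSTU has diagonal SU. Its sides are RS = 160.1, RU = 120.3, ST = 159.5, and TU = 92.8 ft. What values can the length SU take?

From triangle RSU: |160.1 − 120.3| < SU < 160.1 + 120.3, i.e. 39.8 < SU < 280.4.
From triangle TSU: 66.7 < SU < 252.3.
Both must hold, so SU lies in the intersection.

66.7 < SU < 252.3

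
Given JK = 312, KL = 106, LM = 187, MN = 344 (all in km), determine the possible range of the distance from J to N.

0 ≤ JN ≤ 949 km

The maximum is all hops collinear in one direction: 312 + 106 + 187 + 344 = 949.
The longest hop is 344; the others sum to 605. Since 344 ≤ 605, the path can fold back on itself completely, so the minimum distance is 0.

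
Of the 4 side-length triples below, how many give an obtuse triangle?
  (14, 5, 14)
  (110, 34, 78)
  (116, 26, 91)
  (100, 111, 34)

(14,5,14): 5²+14² = 221 > 196 = 14² → acute
(110,34,78): 34²+78² = 7240 < 12100 = 110² → obtuse
(116,26,91): 26²+91² = 8957 < 13456 = 116² → obtuse
(100,111,34): 34²+100² = 11156 < 12321 = 111² → obtuse
3 of the 4 are obtuse.

3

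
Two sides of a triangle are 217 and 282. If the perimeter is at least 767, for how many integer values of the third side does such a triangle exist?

Triangle inequality: 65 < x < 499. Perimeter ≥ 767 gives x ≥ 767 − 217 − 282 = 268.
So 268 ≤ x < 499; integers 268 through 498: 231 values.

231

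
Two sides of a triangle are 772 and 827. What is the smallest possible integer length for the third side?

The third side must be strictly greater than |772 − 827| = 55.
The smallest integer above 55 is 56.

56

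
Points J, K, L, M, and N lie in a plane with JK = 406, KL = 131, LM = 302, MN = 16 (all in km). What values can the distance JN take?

0 ≤ JN ≤ 855 km

The maximum is all hops collinear in one direction: 406 + 131 + 302 + 16 = 855.
The longest hop is 406; the others sum to 449. Since 406 ≤ 449, the path can fold back on itself completely, so the minimum distance is 0.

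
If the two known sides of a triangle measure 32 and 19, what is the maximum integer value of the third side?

50

The third side must be strictly less than 32 + 19 = 51.
The largest integer below 51 is 50.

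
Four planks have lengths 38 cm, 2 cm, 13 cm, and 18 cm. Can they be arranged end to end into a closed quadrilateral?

No

For a quadrilateral, each side must be shorter than the sum of the others.
Here the longest side is 38, but the remaining 3 sides sum to only 33.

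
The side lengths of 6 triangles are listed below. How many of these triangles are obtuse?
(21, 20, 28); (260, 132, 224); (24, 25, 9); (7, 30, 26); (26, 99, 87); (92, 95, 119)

2

(21,20,28): 20²+21² = 841 > 784 = 28² → acute
(260,132,224): 132²+224² = 67600 = 260² → right
(24,25,9): 9²+24² = 657 > 625 = 25² → acute
(7,30,26): 7²+26² = 725 < 900 = 30² → obtuse
(26,99,87): 26²+87² = 8245 < 9801 = 99² → obtuse
(92,95,119): 92²+95² = 17489 > 14161 = 119² → acute
2 of the 6 are obtuse.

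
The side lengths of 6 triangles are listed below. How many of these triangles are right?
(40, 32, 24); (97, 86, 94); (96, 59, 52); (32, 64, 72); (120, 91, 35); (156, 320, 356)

(40,32,24): 24²+32² = 1600 = 40² → right
(97,86,94): 86²+94² = 16232 > 9409 = 97² → acute
(96,59,52): 52²+59² = 6185 < 9216 = 96² → obtuse
(32,64,72): 32²+64² = 5120 < 5184 = 72² → obtuse
(120,91,35): 35²+91² = 9506 < 14400 = 120² → obtuse
(156,320,356): 156²+320² = 126736 = 356² → right
2 of the 6 are right.

2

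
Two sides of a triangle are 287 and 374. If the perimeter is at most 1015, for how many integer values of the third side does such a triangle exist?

Triangle inequality: 87 < x < 661. Perimeter ≤ 1015 gives x ≤ 1015 − 287 − 374 = 354.
So 87 < x ≤ 354; integers 88 through 354: 267 values.

267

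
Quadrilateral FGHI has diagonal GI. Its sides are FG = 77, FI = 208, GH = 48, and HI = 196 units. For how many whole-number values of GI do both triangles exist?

From triangle FGI: 131 < GI < 285.
From triangle HGI: 148 < GI < 244.
Intersection: 148 < GI < 244, so integers 149 through 243: 95 values.

95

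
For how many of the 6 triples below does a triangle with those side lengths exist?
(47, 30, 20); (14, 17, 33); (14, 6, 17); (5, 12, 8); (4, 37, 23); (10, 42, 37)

4

(20,30,47): 20+30 > 47 → valid
(14,17,33): 14+17 ≤ 33 → not valid
(6,14,17): 6+14 > 17 → valid
(5,8,12): 5+8 > 12 → valid
(4,23,37): 4+23 ≤ 37 → not valid
(10,37,42): 10+37 > 42 → valid
4 of the 6 triples form a triangle.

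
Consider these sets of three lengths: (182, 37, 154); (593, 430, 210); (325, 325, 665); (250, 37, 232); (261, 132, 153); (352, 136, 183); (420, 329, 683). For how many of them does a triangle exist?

(37,154,182): 37+154 > 182 → valid
(210,430,593): 210+430 > 593 → valid
(325,325,665): 325+325 ≤ 665 → not valid
(37,232,250): 37+232 > 250 → valid
(132,153,261): 132+153 > 261 → valid
(136,183,352): 136+183 ≤ 352 → not valid
(329,420,683): 329+420 > 683 → valid
5 of the 7 triples form a triangle.

5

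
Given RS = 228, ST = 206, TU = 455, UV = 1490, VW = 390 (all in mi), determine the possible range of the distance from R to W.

The maximum is all hops collinear in one direction: 228 + 206 + 455 + 1490 + 390 = 2769.
The longest hop is 1490; the others sum to 1279. Folding the others back against it leaves at least 1490 − 1279 = 211.

211 ≤ RW ≤ 2769 mi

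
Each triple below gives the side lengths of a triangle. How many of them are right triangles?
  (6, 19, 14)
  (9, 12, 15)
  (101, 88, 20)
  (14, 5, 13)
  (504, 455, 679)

2

(6,19,14): 6²+14² = 232 < 361 = 19² → obtuse
(9,12,15): 9²+12² = 225 = 15² → right
(101,88,20): 20²+88² = 8144 < 10201 = 101² → obtuse
(14,5,13): 5²+13² = 194 < 196 = 14² → obtuse
(504,455,679): 455²+504² = 461041 = 679² → right
2 of the 5 are right.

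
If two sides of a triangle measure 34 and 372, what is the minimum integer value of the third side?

The third side must be strictly greater than |34 − 372| = 338.
The smallest integer above 338 is 339.

339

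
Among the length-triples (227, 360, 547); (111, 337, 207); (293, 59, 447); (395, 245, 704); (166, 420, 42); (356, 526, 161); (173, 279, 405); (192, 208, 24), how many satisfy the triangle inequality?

(227,360,547): 227+360 > 547 → valid
(111,207,337): 111+207 ≤ 337 → not valid
(59,293,447): 59+293 ≤ 447 → not valid
(245,395,704): 245+395 ≤ 704 → not valid
(42,166,420): 42+166 ≤ 420 → not valid
(161,356,526): 161+356 ≤ 526 → not valid
(173,279,405): 173+279 > 405 → valid
(24,192,208): 24+192 > 208 → valid
3 of the 8 triples form a triangle.

3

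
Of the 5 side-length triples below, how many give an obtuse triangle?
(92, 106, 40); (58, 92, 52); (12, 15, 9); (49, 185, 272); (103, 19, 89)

(92,106,40): 40²+92² = 10064 < 11236 = 106² → obtuse
(58,92,52): 52²+58² = 6068 < 8464 = 92² → obtuse
(12,15,9): 9²+12² = 225 = 15² → right
(49,185,272): 49+185 ≤ 272, not a triangle
(103,19,89): 19²+89² = 8282 < 10609 = 103² → obtuse
3 of the 5 are obtuse.

3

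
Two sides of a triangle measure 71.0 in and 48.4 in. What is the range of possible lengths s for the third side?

22.6 < s < 119.4

By the triangle inequality, s must be less than 71.0 + 48.4 = 119.4 and greater than |71.0 − 48.4| = 22.6.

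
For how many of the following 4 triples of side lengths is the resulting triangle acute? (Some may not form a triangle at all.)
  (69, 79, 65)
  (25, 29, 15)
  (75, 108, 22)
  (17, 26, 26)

(69,79,65): 65²+69² = 8986 > 6241 = 79² → acute
(25,29,15): 15²+25² = 850 > 841 = 29² → acute
(75,108,22): 22+75 ≤ 108, not a triangle
(17,26,26): 17²+26² = 965 > 676 = 26² → acute
3 of the 4 are acute.

3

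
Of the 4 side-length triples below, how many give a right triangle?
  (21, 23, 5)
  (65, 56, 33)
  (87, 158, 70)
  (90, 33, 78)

(21,23,5): 5²+21² = 466 < 529 = 23² → obtuse
(65,56,33): 33²+56² = 4225 = 65² → right
(87,158,70): 70+87 ≤ 158, not a triangle
(90,33,78): 33²+78² = 7173 < 8100 = 90² → obtuse
1 of the 4 is right.

1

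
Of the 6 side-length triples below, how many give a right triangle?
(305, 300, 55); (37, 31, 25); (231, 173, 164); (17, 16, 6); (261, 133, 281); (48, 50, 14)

(305,300,55): 55²+300² = 93025 = 305² → right
(37,31,25): 25²+31² = 1586 > 1369 = 37² → acute
(231,173,164): 164²+173² = 56825 > 53361 = 231² → acute
(17,16,6): 6²+16² = 292 > 289 = 17² → acute
(261,133,281): 133²+261² = 85810 > 78961 = 281² → acute
(48,50,14): 14²+48² = 2500 = 50² → right
2 of the 6 are right.

2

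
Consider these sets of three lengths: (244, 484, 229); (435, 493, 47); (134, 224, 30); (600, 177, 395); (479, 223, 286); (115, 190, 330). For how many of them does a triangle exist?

(229,244,484): 229+244 ≤ 484 → not valid
(47,435,493): 47+435 ≤ 493 → not valid
(30,134,224): 30+134 ≤ 224 → not valid
(177,395,600): 177+395 ≤ 600 → not valid
(223,286,479): 223+286 > 479 → valid
(115,190,330): 115+190 ≤ 330 → not valid
1 of the 6 triples forms a triangle.

1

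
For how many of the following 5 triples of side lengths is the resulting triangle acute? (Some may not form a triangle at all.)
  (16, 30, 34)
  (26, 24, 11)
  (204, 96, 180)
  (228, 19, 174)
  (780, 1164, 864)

(16,30,34): 16²+30² = 1156 = 34² → right
(26,24,11): 11²+24² = 697 > 676 = 26² → acute
(204,96,180): 96²+180² = 41616 = 204² → right
(228,19,174): 19+174 ≤ 228, not a triangle
(780,1164,864): 780²+864² = 1354896 = 1164² → right
1 of the 5 is acute.

1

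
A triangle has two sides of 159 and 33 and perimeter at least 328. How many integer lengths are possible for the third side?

Triangle inequality: 126 < x < 192. Perimeter ≥ 328 gives x ≥ 328 − 159 − 33 = 136.
So 136 ≤ x < 192; integers 136 through 191: 56 values.

56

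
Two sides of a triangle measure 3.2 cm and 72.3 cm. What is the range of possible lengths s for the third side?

69.1 < s < 75.5 (cm)

By the triangle inequality, s must be less than 3.2 + 72.3 = 75.5 and greater than |3.2 − 72.3| = 69.1.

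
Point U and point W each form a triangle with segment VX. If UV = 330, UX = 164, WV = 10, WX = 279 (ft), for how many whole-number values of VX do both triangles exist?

19

From triangle UVX: 166 < VX < 494.
From triangle WVX: 269 < VX < 289.
Intersection: 269 < VX < 289, so integers 270 through 288: 19 values.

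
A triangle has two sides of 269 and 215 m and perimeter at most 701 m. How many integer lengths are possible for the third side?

Triangle inequality: 54 < x < 484. Perimeter ≤ 701 gives x ≤ 701 − 269 − 215 = 217.
So 54 < x ≤ 217; integers 55 through 217: 163 values.

163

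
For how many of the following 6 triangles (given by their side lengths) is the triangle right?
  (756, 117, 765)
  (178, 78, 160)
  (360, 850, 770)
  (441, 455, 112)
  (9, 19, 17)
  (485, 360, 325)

(756,117,765): 117²+756² = 585225 = 765² → right
(178,78,160): 78²+160² = 31684 = 178² → right
(360,850,770): 360²+770² = 722500 = 850² → right
(441,455,112): 112²+441² = 207025 = 455² → right
(9,19,17): 9²+17² = 370 > 361 = 19² → acute
(485,360,325): 325²+360² = 235225 = 485² → right
5 of the 6 are right.

5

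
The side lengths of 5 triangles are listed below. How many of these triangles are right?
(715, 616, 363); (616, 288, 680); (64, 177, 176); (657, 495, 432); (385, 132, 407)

4

(715,616,363): 363²+616² = 511225 = 715² → right
(616,288,680): 288²+616² = 462400 = 680² → right
(64,177,176): 64²+176² = 35072 > 31329 = 177² → acute
(657,495,432): 432²+495² = 431649 = 657² → right
(385,132,407): 132²+385² = 165649 = 407² → right
4 of the 5 are right.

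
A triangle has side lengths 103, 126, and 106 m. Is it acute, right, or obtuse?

acute

Compare the square of the longest side to the sum of squares of the other two: 103² + 106² = 21845 > 15876 = 126².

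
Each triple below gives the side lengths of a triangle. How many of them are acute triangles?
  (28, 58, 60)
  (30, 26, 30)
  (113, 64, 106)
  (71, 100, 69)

(28,58,60): 28²+58² = 4148 > 3600 = 60² → acute
(30,26,30): 26²+30² = 1576 > 900 = 30² → acute
(113,64,106): 64²+106² = 15332 > 12769 = 113² → acute
(71,100,69): 69²+71² = 9802 < 10000 = 100² → obtuse
3 of the 4 are acute.

3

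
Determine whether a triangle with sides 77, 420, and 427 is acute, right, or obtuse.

Compare the square of the longest side to the sum of squares of the other two: 77² + 420² = 182329 = 427².

right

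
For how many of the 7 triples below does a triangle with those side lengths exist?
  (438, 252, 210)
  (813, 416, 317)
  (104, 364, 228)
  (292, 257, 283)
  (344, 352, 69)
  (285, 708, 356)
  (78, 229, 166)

(210,252,438): 210+252 > 438 → valid
(317,416,813): 317+416 ≤ 813 → not valid
(104,228,364): 104+228 ≤ 364 → not valid
(257,283,292): 257+283 > 292 → valid
(69,344,352): 69+344 > 352 → valid
(285,356,708): 285+356 ≤ 708 → not valid
(78,166,229): 78+166 > 229 → valid
4 of the 7 triples form a triangle.

4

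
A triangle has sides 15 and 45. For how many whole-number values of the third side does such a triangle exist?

29

The third side lies in the open interval (30, 60).
Integers from 31 to 59 inclusive: 59 − 31 + 1 = 29.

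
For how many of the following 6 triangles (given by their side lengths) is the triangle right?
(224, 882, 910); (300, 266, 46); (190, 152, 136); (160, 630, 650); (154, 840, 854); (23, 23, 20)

3

(224,882,910): 224²+882² = 828100 = 910² → right
(300,266,46): 46²+266² = 72872 < 90000 = 300² → obtuse
(190,152,136): 136²+152² = 41600 > 36100 = 190² → acute
(160,630,650): 160²+630² = 422500 = 650² → right
(154,840,854): 154²+840² = 729316 = 854² → right
(23,23,20): 20²+23² = 929 > 529 = 23² → acute
3 of the 6 are right.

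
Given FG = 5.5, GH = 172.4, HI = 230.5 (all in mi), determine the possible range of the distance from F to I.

52.6 ≤ FI ≤ 408.4 mi

The maximum is all hops collinear in one direction: 5.5 + 172.4 + 230.5 = 408.4.
The longest hop is 230.5; the others sum to 177.9. Folding the others back against it leaves at least 230.5 − 177.9 = 52.6.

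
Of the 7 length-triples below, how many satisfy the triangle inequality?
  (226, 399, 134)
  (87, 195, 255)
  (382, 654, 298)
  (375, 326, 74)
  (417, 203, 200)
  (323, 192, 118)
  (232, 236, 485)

3

(134,226,399): 134+226 ≤ 399 → not valid
(87,195,255): 87+195 > 255 → valid
(298,382,654): 298+382 > 654 → valid
(74,326,375): 74+326 > 375 → valid
(200,203,417): 200+203 ≤ 417 → not valid
(118,192,323): 118+192 ≤ 323 → not valid
(232,236,485): 232+236 ≤ 485 → not valid
3 of the 7 triples form a triangle.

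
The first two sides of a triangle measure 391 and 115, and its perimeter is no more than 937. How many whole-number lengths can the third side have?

155

Triangle inequality: 276 < x < 506. Perimeter ≤ 937 gives x ≤ 937 − 391 − 115 = 431.
So 276 < x ≤ 431; integers 277 through 431: 155 values.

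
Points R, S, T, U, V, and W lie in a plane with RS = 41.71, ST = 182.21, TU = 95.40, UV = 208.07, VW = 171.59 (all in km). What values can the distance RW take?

The maximum is all hops collinear in one direction: 41.71 + 182.21 + 95.40 + 208.07 + 171.59 = 698.98.
The longest hop is 208.07; the others sum to 490.91. Since 208.07 ≤ 490.91, the path can fold back on itself completely, so the minimum distance is 0.

0 ≤ RW ≤ 698.98 km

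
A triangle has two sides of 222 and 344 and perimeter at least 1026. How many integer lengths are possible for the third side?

Triangle inequality: 122 < x < 566. Perimeter ≥ 1026 gives x ≥ 1026 − 222 − 344 = 460.
So 460 ≤ x < 566; integers 460 through 565: 106 values.

106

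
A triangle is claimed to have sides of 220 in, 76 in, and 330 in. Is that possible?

The longest side is 330, but the other two sum to only 296.
296 < 330, so the triangle inequality fails.

No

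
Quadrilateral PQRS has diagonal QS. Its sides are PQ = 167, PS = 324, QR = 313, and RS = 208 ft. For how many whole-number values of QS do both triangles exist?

From triangle PQS: 157 < QS < 491.
From triangle RQS: 105 < QS < 521.
Intersection: 157 < QS < 491, so integers 158 through 490: 333 values.

333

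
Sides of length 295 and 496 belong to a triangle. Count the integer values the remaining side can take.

The third side lies in the open interval (201, 791).
Integers from 202 to 790 inclusive: 790 − 202 + 1 = 589.

589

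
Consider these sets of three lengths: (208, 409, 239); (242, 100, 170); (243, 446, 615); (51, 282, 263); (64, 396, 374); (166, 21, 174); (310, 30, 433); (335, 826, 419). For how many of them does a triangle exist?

(208,239,409): 208+239 > 409 → valid
(100,170,242): 100+170 > 242 → valid
(243,446,615): 243+446 > 615 → valid
(51,263,282): 51+263 > 282 → valid
(64,374,396): 64+374 > 396 → valid
(21,166,174): 21+166 > 174 → valid
(30,310,433): 30+310 ≤ 433 → not valid
(335,419,826): 335+419 ≤ 826 → not valid
6 of the 8 triples form a triangle.

6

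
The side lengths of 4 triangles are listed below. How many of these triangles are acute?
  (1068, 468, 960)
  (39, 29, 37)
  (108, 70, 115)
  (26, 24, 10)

(1068,468,960): 468²+960² = 1140624 = 1068² → right
(39,29,37): 29²+37² = 2210 > 1521 = 39² → acute
(108,70,115): 70²+108² = 16564 > 13225 = 115² → acute
(26,24,10): 10²+24² = 676 = 26² → right
2 of the 4 are acute.

2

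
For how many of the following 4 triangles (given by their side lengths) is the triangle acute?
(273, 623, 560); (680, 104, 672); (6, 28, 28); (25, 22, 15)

(273,623,560): 273²+560² = 388129 = 623² → right
(680,104,672): 104²+672² = 462400 = 680² → right
(6,28,28): 6²+28² = 820 > 784 = 28² → acute
(25,22,15): 15²+22² = 709 > 625 = 25² → acute
2 of the 4 are acute.

2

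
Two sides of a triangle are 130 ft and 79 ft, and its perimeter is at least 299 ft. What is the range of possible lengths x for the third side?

Triangle inequality alone gives 51 < x < 209.
The perimeter condition gives x ≥ 299 − 130 − 79 = 90.
Intersecting the two: 90 ≤ x < 209.

90 ≤ x < 209 ft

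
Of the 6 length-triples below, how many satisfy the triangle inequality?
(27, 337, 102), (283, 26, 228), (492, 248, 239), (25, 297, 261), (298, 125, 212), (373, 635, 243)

(27,102,337): 27+102 ≤ 337 → not valid
(26,228,283): 26+228 ≤ 283 → not valid
(239,248,492): 239+248 ≤ 492 → not valid
(25,261,297): 25+261 ≤ 297 → not valid
(125,212,298): 125+212 > 298 → valid
(243,373,635): 243+373 ≤ 635 → not valid
1 of the 6 triples forms a triangle.

1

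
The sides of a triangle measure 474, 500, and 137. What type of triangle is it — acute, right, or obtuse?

Compare the square of the longest side to the sum of squares of the other two: 137² + 474² = 243445 < 250000 = 500².

obtuse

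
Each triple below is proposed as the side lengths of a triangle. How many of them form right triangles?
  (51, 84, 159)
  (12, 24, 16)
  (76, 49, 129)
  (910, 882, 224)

(51,84,159): 51+84 ≤ 159, not a triangle
(12,24,16): 12²+16² = 400 < 576 = 24² → obtuse
(76,49,129): 49+76 ≤ 129, not a triangle
(910,882,224): 224²+882² = 828100 = 910² → right
1 of the 4 is right.

1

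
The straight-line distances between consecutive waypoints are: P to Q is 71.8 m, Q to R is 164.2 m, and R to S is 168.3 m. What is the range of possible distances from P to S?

0 ≤ PS ≤ 404.3 m

The maximum is all hops collinear in one direction: 71.8 + 164.2 + 168.3 = 404.3.
The longest hop is 168.3; the others sum to 236.0. Since 168.3 ≤ 236.0, the path can fold back on itself completely, so the minimum distance is 0.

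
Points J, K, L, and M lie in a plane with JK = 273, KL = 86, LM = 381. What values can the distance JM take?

The maximum is all hops collinear in one direction: 273 + 86 + 381 = 740.
The longest hop is 381; the others sum to 359. Folding the others back against it leaves at least 381 − 359 = 22.

22 ≤ JM ≤ 740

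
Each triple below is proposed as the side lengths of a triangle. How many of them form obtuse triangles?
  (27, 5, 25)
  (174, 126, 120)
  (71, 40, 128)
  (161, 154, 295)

(27,5,25): 5²+25² = 650 < 729 = 27² → obtuse
(174,126,120): 120²+126² = 30276 = 174² → right
(71,40,128): 40+71 ≤ 128, not a triangle
(161,154,295): 154²+161² = 49637 < 87025 = 295² → obtuse
2 of the 4 are obtuse.

2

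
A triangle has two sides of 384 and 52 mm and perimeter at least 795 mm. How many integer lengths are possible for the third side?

Triangle inequality: 332 < x < 436. Perimeter ≥ 795 gives x ≥ 795 − 384 − 52 = 359.
So 359 ≤ x < 436; integers 359 through 435: 77 values.

77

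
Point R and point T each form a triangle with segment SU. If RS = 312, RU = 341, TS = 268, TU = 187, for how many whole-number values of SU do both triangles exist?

373

From triangle RSU: 29 < SU < 653.
From triangle TSU: 81 < SU < 455.
Intersection: 81 < SU < 455, so integers 82 through 454: 373 values.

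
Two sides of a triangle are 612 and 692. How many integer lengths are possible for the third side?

The third side lies in the open interval (80, 1304).
Integers from 81 to 1303 inclusive: 1303 − 81 + 1 = 1223.

1223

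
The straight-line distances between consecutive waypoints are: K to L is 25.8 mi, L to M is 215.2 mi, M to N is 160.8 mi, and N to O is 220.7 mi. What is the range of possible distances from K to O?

The maximum is all hops collinear in one direction: 25.8 + 215.2 + 160.8 + 220.7 = 622.5.
The longest hop is 220.7; the others sum to 401.8. Since 220.7 ≤ 401.8, the path can fold back on itself completely, so the minimum distance is 0.

0 ≤ KO ≤ 622.5 mi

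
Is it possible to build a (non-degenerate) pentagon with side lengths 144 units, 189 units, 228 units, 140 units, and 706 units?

No

For a pentagon, each side must be shorter than the sum of the others.
Here the longest side is 706, but the remaining 4 sides sum to only 701.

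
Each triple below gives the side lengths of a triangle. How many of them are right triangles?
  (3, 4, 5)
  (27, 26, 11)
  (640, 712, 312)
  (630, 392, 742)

3

(3,4,5): 3²+4² = 25 = 5² → right
(27,26,11): 11²+26² = 797 > 729 = 27² → acute
(640,712,312): 312²+640² = 506944 = 712² → right
(630,392,742): 392²+630² = 550564 = 742² → right
3 of the 4 are right.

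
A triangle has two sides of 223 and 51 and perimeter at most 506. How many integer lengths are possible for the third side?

60

Triangle inequality: 172 < x < 274. Perimeter ≤ 506 gives x ≤ 506 − 223 − 51 = 232.
So 172 < x ≤ 232; integers 173 through 232: 60 values.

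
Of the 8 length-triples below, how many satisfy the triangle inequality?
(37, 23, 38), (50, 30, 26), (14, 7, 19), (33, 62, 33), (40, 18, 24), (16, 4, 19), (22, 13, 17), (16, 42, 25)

7

(23,37,38): 23+37 > 38 → valid
(26,30,50): 26+30 > 50 → valid
(7,14,19): 7+14 > 19 → valid
(33,33,62): 33+33 > 62 → valid
(18,24,40): 18+24 > 40 → valid
(4,16,19): 4+16 > 19 → valid
(13,17,22): 13+17 > 22 → valid
(16,25,42): 16+25 ≤ 42 → not valid
7 of the 8 triples form a triangle.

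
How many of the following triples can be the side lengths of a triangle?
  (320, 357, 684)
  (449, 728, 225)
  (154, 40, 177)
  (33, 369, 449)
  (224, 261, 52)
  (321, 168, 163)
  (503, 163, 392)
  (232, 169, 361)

(320,357,684): 320+357 ≤ 684 → not valid
(225,449,728): 225+449 ≤ 728 → not valid
(40,154,177): 40+154 > 177 → valid
(33,369,449): 33+369 ≤ 449 → not valid
(52,224,261): 52+224 > 261 → valid
(163,168,321): 163+168 > 321 → valid
(163,392,503): 163+392 > 503 → valid
(169,232,361): 169+232 > 361 → valid
5 of the 8 triples form a triangle.

5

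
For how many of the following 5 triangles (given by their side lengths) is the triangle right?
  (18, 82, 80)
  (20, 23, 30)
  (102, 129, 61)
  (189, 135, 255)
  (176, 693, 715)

(18,82,80): 18²+80² = 6724 = 82² → right
(20,23,30): 20²+23² = 929 > 900 = 30² → acute
(102,129,61): 61²+102² = 14125 < 16641 = 129² → obtuse
(189,135,255): 135²+189² = 53946 < 65025 = 255² → obtuse
(176,693,715): 176²+693² = 511225 = 715² → right
2 of the 5 are right.

2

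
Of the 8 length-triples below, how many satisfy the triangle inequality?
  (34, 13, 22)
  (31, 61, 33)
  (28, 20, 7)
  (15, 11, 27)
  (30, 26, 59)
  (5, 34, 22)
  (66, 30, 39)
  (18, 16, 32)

4

(13,22,34): 13+22 > 34 → valid
(31,33,61): 31+33 > 61 → valid
(7,20,28): 7+20 ≤ 28 → not valid
(11,15,27): 11+15 ≤ 27 → not valid
(26,30,59): 26+30 ≤ 59 → not valid
(5,22,34): 5+22 ≤ 34 → not valid
(30,39,66): 30+39 > 66 → valid
(16,18,32): 16+18 > 32 → valid
4 of the 8 triples form a triangle.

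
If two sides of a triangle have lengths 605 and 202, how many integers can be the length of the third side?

403

The third side lies in the open interval (403, 807).
Integers from 404 to 806 inclusive: 806 − 404 + 1 = 403.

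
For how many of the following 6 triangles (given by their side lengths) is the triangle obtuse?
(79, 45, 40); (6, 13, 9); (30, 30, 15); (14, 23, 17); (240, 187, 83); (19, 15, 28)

5

(79,45,40): 40²+45² = 3625 < 6241 = 79² → obtuse
(6,13,9): 6²+9² = 117 < 169 = 13² → obtuse
(30,30,15): 15²+30² = 1125 > 900 = 30² → acute
(14,23,17): 14²+17² = 485 < 529 = 23² → obtuse
(240,187,83): 83²+187² = 41858 < 57600 = 240² → obtuse
(19,15,28): 15²+19² = 586 < 784 = 28² → obtuse
5 of the 6 are obtuse.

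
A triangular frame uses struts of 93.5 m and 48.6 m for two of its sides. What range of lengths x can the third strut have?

By the triangle inequality, x must be less than 93.5 + 48.6 = 142.1 and greater than |93.5 − 48.6| = 44.9.

44.9 < x < 142.1 (m)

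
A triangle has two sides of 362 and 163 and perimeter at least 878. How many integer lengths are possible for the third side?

172

Triangle inequality: 199 < x < 525. Perimeter ≥ 878 gives x ≥ 878 − 362 − 163 = 353.
So 353 ≤ x < 525; integers 353 through 524: 172 values.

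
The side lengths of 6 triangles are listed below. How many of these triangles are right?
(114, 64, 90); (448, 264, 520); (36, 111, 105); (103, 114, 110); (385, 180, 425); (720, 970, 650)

(114,64,90): 64²+90² = 12196 < 12996 = 114² → obtuse
(448,264,520): 264²+448² = 270400 = 520² → right
(36,111,105): 36²+105² = 12321 = 111² → right
(103,114,110): 103²+110² = 22709 > 12996 = 114² → acute
(385,180,425): 180²+385² = 180625 = 425² → right
(720,970,650): 650²+720² = 940900 = 970² → right
4 of the 6 are right.

4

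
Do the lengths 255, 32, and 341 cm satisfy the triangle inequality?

No

The longest side is 341, but the other two sum to only 287.
287 < 341, so the triangle inequality fails.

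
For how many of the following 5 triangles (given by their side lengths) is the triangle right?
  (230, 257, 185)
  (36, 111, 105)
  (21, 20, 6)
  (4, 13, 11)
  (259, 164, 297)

(230,257,185): 185²+230² = 87125 > 66049 = 257² → acute
(36,111,105): 36²+105² = 12321 = 111² → right
(21,20,6): 6²+20² = 436 < 441 = 21² → obtuse
(4,13,11): 4²+11² = 137 < 169 = 13² → obtuse
(259,164,297): 164²+259² = 93977 > 88209 = 297² → acute
1 of the 5 is right.

1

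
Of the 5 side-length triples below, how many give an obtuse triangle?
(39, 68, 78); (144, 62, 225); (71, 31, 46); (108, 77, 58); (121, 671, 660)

(39,68,78): 39²+68² = 6145 > 6084 = 78² → acute
(144,62,225): 62+144 ≤ 225, not a triangle
(71,31,46): 31²+46² = 3077 < 5041 = 71² → obtuse
(108,77,58): 58²+77² = 9293 < 11664 = 108² → obtuse
(121,671,660): 121²+660² = 450241 = 671² → right
2 of the 5 are obtuse.

2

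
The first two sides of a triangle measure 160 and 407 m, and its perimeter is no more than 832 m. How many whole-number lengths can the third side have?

18

Triangle inequality: 247 < x < 567. Perimeter ≤ 832 gives x ≤ 832 − 160 − 407 = 265.
So 247 < x ≤ 265; integers 248 through 265: 18 values.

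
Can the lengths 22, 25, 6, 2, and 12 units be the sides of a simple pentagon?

A pentagon exists iff every side is shorter than the sum of the others — equivalently, the longest side is less than the sum of the rest.
Longest side 25 < 42 (sum of the remaining 4), so yes.

Yes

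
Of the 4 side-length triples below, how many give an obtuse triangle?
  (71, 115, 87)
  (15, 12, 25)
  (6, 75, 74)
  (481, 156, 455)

3

(71,115,87): 71²+87² = 12610 < 13225 = 115² → obtuse
(15,12,25): 12²+15² = 369 < 625 = 25² → obtuse
(6,75,74): 6²+74² = 5512 < 5625 = 75² → obtuse
(481,156,455): 156²+455² = 231361 = 481² → right
3 of the 4 are obtuse.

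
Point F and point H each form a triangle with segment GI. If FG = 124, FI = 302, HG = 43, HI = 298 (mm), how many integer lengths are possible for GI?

85

From triangle FGI: 178 < GI < 426.
From triangle HGI: 255 < GI < 341.
Intersection: 255 < GI < 341, so integers 256 through 340: 85 values.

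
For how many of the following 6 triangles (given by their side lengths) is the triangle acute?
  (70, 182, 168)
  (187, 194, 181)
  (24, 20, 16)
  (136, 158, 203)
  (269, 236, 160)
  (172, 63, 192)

(70,182,168): 70²+168² = 33124 = 182² → right
(187,194,181): 181²+187² = 67730 > 37636 = 194² → acute
(24,20,16): 16²+20² = 656 > 576 = 24² → acute
(136,158,203): 136²+158² = 43460 > 41209 = 203² → acute
(269,236,160): 160²+236² = 81296 > 72361 = 269² → acute
(172,63,192): 63²+172² = 33553 < 36864 = 192² → obtuse
4 of the 6 are acute.

4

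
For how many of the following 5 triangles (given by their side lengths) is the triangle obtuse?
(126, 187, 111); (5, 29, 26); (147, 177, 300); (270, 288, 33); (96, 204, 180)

(126,187,111): 111²+126² = 28197 < 34969 = 187² → obtuse
(5,29,26): 5²+26² = 701 < 841 = 29² → obtuse
(147,177,300): 147²+177² = 52938 < 90000 = 300² → obtuse
(270,288,33): 33²+270² = 73989 < 82944 = 288² → obtuse
(96,204,180): 96²+180² = 41616 = 204² → right
4 of the 5 are obtuse.

4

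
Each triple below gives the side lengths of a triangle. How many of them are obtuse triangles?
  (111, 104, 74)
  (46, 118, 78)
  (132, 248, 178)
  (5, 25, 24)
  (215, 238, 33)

(111,104,74): 74²+104² = 16292 > 12321 = 111² → acute
(46,118,78): 46²+78² = 8200 < 13924 = 118² → obtuse
(132,248,178): 132²+178² = 49108 < 61504 = 248² → obtuse
(5,25,24): 5²+24² = 601 < 625 = 25² → obtuse
(215,238,33): 33²+215² = 47314 < 56644 = 238² → obtuse
4 of the 5 are obtuse.

4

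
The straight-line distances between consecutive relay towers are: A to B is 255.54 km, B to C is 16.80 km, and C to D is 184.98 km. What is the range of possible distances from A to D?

The maximum is all hops collinear in one direction: 255.54 + 16.80 + 184.98 = 457.32.
The longest hop is 255.54; the others sum to 201.78. Folding the others back against it leaves at least 255.54 − 201.78 = 53.76.

53.76 ≤ AD ≤ 457.32 km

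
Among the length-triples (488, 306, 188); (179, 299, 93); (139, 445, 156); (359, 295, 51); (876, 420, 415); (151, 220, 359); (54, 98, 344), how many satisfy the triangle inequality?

(188,306,488): 188+306 > 488 → valid
(93,179,299): 93+179 ≤ 299 → not valid
(139,156,445): 139+156 ≤ 445 → not valid
(51,295,359): 51+295 ≤ 359 → not valid
(415,420,876): 415+420 ≤ 876 → not valid
(151,220,359): 151+220 > 359 → valid
(54,98,344): 54+98 ≤ 344 → not valid
2 of the 7 triples form a triangle.

2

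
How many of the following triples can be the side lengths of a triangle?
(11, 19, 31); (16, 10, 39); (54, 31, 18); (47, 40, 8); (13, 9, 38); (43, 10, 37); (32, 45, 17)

(11,19,31): 11+19 ≤ 31 → not valid
(10,16,39): 10+16 ≤ 39 → not valid
(18,31,54): 18+31 ≤ 54 → not valid
(8,40,47): 8+40 > 47 → valid
(9,13,38): 9+13 ≤ 38 → not valid
(10,37,43): 10+37 > 43 → valid
(17,32,45): 17+32 > 45 → valid
3 of the 7 triples form a triangle.

3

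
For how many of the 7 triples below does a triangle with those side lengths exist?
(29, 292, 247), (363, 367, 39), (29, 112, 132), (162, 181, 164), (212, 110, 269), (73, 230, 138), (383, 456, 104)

5

(29,247,292): 29+247 ≤ 292 → not valid
(39,363,367): 39+363 > 367 → valid
(29,112,132): 29+112 > 132 → valid
(162,164,181): 162+164 > 181 → valid
(110,212,269): 110+212 > 269 → valid
(73,138,230): 73+138 ≤ 230 → not valid
(104,383,456): 104+383 > 456 → valid
5 of the 7 triples form a triangle.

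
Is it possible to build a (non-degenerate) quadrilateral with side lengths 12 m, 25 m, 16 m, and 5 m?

Yes

A quadrilateral exists iff every side is shorter than the sum of the others — equivalently, the longest side is less than the sum of the rest.
Longest side 25 < 33 (sum of the remaining 3), so yes.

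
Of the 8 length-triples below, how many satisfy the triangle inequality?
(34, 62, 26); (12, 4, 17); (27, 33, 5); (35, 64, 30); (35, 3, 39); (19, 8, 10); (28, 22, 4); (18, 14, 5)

(26,34,62): 26+34 ≤ 62 → not valid
(4,12,17): 4+12 ≤ 17 → not valid
(5,27,33): 5+27 ≤ 33 → not valid
(30,35,64): 30+35 > 64 → valid
(3,35,39): 3+35 ≤ 39 → not valid
(8,10,19): 8+10 ≤ 19 → not valid
(4,22,28): 4+22 ≤ 28 → not valid
(5,14,18): 5+14 > 18 → valid
2 of the 8 triples form a triangle.

2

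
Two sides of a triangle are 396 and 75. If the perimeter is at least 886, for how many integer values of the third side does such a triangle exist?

Triangle inequality: 321 < x < 471. Perimeter ≥ 886 gives x ≥ 886 − 396 − 75 = 415.
So 415 ≤ x < 471; integers 415 through 470: 56 values.

56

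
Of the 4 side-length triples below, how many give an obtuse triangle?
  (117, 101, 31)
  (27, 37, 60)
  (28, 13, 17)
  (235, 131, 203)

3

(117,101,31): 31²+101² = 11162 < 13689 = 117² → obtuse
(27,37,60): 27²+37² = 2098 < 3600 = 60² → obtuse
(28,13,17): 13²+17² = 458 < 784 = 28² → obtuse
(235,131,203): 131²+203² = 58370 > 55225 = 235² → acute
3 of the 4 are obtuse.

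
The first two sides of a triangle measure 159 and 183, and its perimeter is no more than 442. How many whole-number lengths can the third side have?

Triangle inequality: 24 < x < 342. Perimeter ≤ 442 gives x ≤ 442 − 159 − 183 = 100.
So 24 < x ≤ 100; integers 25 through 100: 76 values.

76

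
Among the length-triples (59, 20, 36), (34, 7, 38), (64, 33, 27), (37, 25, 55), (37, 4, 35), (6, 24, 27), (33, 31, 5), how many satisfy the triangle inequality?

5

(20,36,59): 20+36 ≤ 59 → not valid
(7,34,38): 7+34 > 38 → valid
(27,33,64): 27+33 ≤ 64 → not valid
(25,37,55): 25+37 > 55 → valid
(4,35,37): 4+35 > 37 → valid
(6,24,27): 6+24 > 27 → valid
(5,31,33): 5+31 > 33 → valid
5 of the 7 triples form a triangle.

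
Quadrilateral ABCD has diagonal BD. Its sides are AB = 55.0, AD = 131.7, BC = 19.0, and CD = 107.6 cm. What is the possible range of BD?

88.6 < BD < 126.6

From triangle ABD: |55.0 − 131.7| < BD < 55.0 + 131.7, i.e. 76.7 < BD < 186.7.
From triangle CBD: 88.6 < BD < 126.6.
Both must hold, so BD lies in the intersection.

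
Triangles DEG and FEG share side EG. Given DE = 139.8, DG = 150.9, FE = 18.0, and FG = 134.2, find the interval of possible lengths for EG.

116.2 < EG < 152.2

From triangle DEG: |139.8 − 150.9| < EG < 139.8 + 150.9, i.e. 11.1 < EG < 290.7.
From triangle FEG: 116.2 < EG < 152.2.
Both must hold, so EG lies in the intersection.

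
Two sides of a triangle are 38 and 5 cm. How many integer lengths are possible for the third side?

The third side lies in the open interval (33, 43).
Integers from 34 to 42 inclusive: 42 − 34 + 1 = 9.

9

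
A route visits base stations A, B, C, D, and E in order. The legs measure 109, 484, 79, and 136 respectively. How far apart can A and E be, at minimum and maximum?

160 ≤ AE ≤ 808

The maximum is all hops collinear in one direction: 109 + 484 + 79 + 136 = 808.
The longest hop is 484; the others sum to 324. Folding the others back against it leaves at least 484 − 324 = 160.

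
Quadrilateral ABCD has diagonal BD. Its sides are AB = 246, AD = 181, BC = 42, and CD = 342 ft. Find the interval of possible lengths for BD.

300 < BD < 384

From triangle ABD: |246 − 181| < BD < 246 + 181, i.e. 65 < BD < 427.
From triangle CBD: 300 < BD < 384.
Both must hold, so BD lies in the intersection.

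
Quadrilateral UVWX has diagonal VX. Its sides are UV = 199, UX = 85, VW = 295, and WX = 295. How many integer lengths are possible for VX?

169

From triangle UVX: 114 < VX < 284.
From triangle WVX: 0 < VX < 590.
Intersection: 114 < VX < 284, so integers 115 through 283: 169 values.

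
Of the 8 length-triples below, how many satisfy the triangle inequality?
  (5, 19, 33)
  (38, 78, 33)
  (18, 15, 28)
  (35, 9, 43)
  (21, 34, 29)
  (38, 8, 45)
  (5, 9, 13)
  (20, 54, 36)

6

(5,19,33): 5+19 ≤ 33 → not valid
(33,38,78): 33+38 ≤ 78 → not valid
(15,18,28): 15+18 > 28 → valid
(9,35,43): 9+35 > 43 → valid
(21,29,34): 21+29 > 34 → valid
(8,38,45): 8+38 > 45 → valid
(5,9,13): 5+9 > 13 → valid
(20,36,54): 20+36 > 54 → valid
6 of the 8 triples form a triangle.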